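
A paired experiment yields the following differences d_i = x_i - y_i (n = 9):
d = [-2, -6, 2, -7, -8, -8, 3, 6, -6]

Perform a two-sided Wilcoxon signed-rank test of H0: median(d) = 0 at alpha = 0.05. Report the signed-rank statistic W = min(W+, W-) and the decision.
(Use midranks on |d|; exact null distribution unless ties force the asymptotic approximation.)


Step 1: Drop any zero differences (none here) and take |d_i|.
|d| = [2, 6, 2, 7, 8, 8, 3, 6, 6]
Step 2: Midrank |d_i| (ties get averaged ranks).
ranks: |2|->1.5, |6|->5, |2|->1.5, |7|->7, |8|->8.5, |8|->8.5, |3|->3, |6|->5, |6|->5
Step 3: Attach original signs; sum ranks with positive sign and with negative sign.
W+ = 1.5 + 3 + 5 = 9.5
W- = 1.5 + 5 + 7 + 8.5 + 8.5 + 5 = 35.5
(Check: W+ + W- = 45 should equal n(n+1)/2 = 45.)
Step 4: Test statistic W = min(W+, W-) = 9.5.
Step 5: Ties in |d|, so use the tie-corrected normal approximation.
        E[W] = n(n+1)/4 = 9*10/4 = 22.5.
        Tie groups: |d|=2 (t=2), |d|=6 (t=3), |d|=8 (t=2); sum(t^3 - t) = 36.
        Var[W] = n(n+1)(2n+1)/24 - sum(t^3-t)/48 = 1710/24 - 36/48 = 70.5.
        z = (W - E[W]) / sqrt(Var[W]) = (9.5 - 22.5) / 8.3964 = -1.5483.
        Two-sided p = 2*Phi(z) = 0.121556.
Step 6: alpha = 0.05. fail to reject H0.

W+ = 9.5, W- = 35.5, W = min = 9.5, p = 0.121556, fail to reject H0.


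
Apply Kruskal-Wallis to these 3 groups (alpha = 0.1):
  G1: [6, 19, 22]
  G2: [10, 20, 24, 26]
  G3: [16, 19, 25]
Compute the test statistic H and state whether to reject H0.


Step 1: Combine all N = 10 observations and assign midranks.
sorted (value, group, rank): (6,G1,1), (10,G2,2), (16,G3,3), (19,G1,4.5), (19,G3,4.5), (20,G2,6), (22,G1,7), (24,G2,8), (25,G3,9), (26,G2,10)
Step 2: Sum ranks within each group.
R_1 = 12.5 (n_1 = 3)
R_2 = 26 (n_2 = 4)
R_3 = 16.5 (n_3 = 3)
Step 3: H = 12/(N(N+1)) * sum(R_i^2/n_i) - 3(N+1)
     = 12/(10*11) * (12.5^2/3 + 26^2/4 + 16.5^2/3) - 3*11
     = 0.109091 * 311.833 - 33
     = 1.018182.
Step 4: Ties present; correction factor C = 1 - 6/(10^3 - 10) = 0.993939. Corrected H = 1.018182 / 0.993939 = 1.024390.
Step 5: Under H0, H ~ chi^2(2); p-value = 0.599179.
Step 6: alpha = 0.1. fail to reject H0.

H = 1.0244, df = 2, p = 0.599179, fail to reject H0.


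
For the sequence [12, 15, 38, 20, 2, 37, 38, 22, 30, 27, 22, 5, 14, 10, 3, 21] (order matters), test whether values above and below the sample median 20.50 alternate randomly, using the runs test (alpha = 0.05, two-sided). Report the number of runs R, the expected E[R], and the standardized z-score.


Step 1: Compute median = 20.50; label A = above, B = below.
Labels in order: BBABBAAAAAABBBBA  (n_A = 8, n_B = 8)
Step 2: Count runs R = 6.
Step 3: Under H0 (random ordering), E[R] = 2*n_A*n_B/(n_A+n_B) + 1 = 2*8*8/16 + 1 = 9.0000.
        Var[R] = 2*n_A*n_B*(2*n_A*n_B - n_A - n_B) / ((n_A+n_B)^2 * (n_A+n_B-1)) = 14336/3840 = 3.7333.
        SD[R] = 1.9322.
Step 4: Continuity-corrected z = (R + 0.5 - E[R]) / SD[R] = (6 + 0.5 - 9.0000) / 1.9322 = -1.2939.
Step 5: Two-sided p-value via normal approximation = 2*(1 - Phi(|z|)) = 0.195709.
Step 6: alpha = 0.05. fail to reject H0.

R = 6, z = -1.2939, p = 0.195709, fail to reject H0.


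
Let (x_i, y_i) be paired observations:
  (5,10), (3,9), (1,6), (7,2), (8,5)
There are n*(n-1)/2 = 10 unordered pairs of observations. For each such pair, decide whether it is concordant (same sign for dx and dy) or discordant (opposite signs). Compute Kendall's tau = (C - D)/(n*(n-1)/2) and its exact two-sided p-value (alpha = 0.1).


Step 1: Enumerate the 10 unordered pairs (i,j) with i<j and classify each by sign(x_j-x_i) * sign(y_j-y_i).
  (1,2):dx=-2,dy=-1->C; (1,3):dx=-4,dy=-4->C; (1,4):dx=+2,dy=-8->D; (1,5):dx=+3,dy=-5->D
  (2,3):dx=-2,dy=-3->C; (2,4):dx=+4,dy=-7->D; (2,5):dx=+5,dy=-4->D; (3,4):dx=+6,dy=-4->D
  (3,5):dx=+7,dy=-1->D; (4,5):dx=+1,dy=+3->C
Step 2: C = 4, D = 6, total pairs = 10.
Step 3: tau = (C - D)/(n(n-1)/2) = (4 - 6)/10 = -0.200000.
Step 4: Exact two-sided p-value (enumerate n! = 120 permutations of y under H0): p = 0.816667.
Step 5: alpha = 0.1. fail to reject H0.

tau_b = -0.2000 (C=4, D=6), p = 0.816667, fail to reject H0.


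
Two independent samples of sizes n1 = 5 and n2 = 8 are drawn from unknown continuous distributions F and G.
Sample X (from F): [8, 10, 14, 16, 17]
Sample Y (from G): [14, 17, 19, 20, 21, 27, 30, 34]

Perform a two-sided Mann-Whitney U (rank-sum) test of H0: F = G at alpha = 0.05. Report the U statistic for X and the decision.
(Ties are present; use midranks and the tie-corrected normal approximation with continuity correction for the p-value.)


Step 1: Combine and sort all 13 observations; assign midranks.
sorted (value, group): (8,X), (10,X), (14,X), (14,Y), (16,X), (17,X), (17,Y), (19,Y), (20,Y), (21,Y), (27,Y), (30,Y), (34,Y)
ranks: 8->1, 10->2, 14->3.5, 14->3.5, 16->5, 17->6.5, 17->6.5, 19->8, 20->9, 21->10, 27->11, 30->12, 34->13
Step 2: Rank sum for X: R1 = 1 + 2 + 3.5 + 5 + 6.5 = 18.
Step 3: U_X = R1 - n1(n1+1)/2 = 18 - 5*6/2 = 18 - 15 = 3.
       U_Y = n1*n2 - U_X = 40 - 3 = 37.
Step 4: Ties are present, so use the tie-corrected normal approximation (with continuity correction) for the p-value.
Step 5: p-value = 0.015435; compare to alpha = 0.05. reject H0.

U_X = 3, p = 0.015435, reject H0 at alpha = 0.05.


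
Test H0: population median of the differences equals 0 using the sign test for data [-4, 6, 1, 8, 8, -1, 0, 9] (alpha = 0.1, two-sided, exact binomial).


Step 1: Discard zero differences. Original n = 8; n_eff = number of nonzero differences = 7.
Nonzero differences (with sign): -4, +6, +1, +8, +8, -1, +9
Step 2: Count signs: positive = 5, negative = 2.
Step 3: Under H0: P(positive) = 0.5, so the number of positives S ~ Bin(7, 0.5).
Step 4: Two-sided exact p-value = sum of Bin(7,0.5) probabilities at or below the observed probability = 0.453125.
Step 5: alpha = 0.1. fail to reject H0.

n_eff = 7, pos = 5, neg = 2, p = 0.453125, fail to reject H0.


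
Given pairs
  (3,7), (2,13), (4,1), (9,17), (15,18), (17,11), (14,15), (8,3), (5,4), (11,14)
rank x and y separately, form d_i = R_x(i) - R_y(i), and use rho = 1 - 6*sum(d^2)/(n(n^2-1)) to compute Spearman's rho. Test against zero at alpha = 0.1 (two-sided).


Step 1: Rank x and y separately (midranks; no ties here).
rank(x): 3->2, 2->1, 4->3, 9->6, 15->9, 17->10, 14->8, 8->5, 5->4, 11->7
rank(y): 7->4, 13->6, 1->1, 17->9, 18->10, 11->5, 15->8, 3->2, 4->3, 14->7
Step 2: d_i = R_x(i) - R_y(i); compute d_i^2.
  (2-4)^2=4, (1-6)^2=25, (3-1)^2=4, (6-9)^2=9, (9-10)^2=1, (10-5)^2=25, (8-8)^2=0, (5-2)^2=9, (4-3)^2=1, (7-7)^2=0
sum(d^2) = 78.
Step 3: rho = 1 - 6*78 / (10*(10^2 - 1)) = 1 - 468/990 = 0.527273.
Step 4: Under H0, t = rho * sqrt((n-2)/(1-rho^2)) = 1.7552 ~ t(8).
Step 5: Two-sided p-value from the t-distribution with 8 df = 0.117308.
Step 6: alpha = 0.1. fail to reject H0.

rho = 0.5273, p = 0.117308, fail to reject H0 at alpha = 0.1.


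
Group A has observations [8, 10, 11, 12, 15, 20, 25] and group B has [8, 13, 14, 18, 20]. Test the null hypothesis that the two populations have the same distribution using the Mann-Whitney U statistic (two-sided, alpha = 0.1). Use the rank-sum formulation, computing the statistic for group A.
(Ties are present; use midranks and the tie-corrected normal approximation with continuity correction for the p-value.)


Step 1: Combine and sort all 12 observations; assign midranks.
sorted (value, group): (8,X), (8,Y), (10,X), (11,X), (12,X), (13,Y), (14,Y), (15,X), (18,Y), (20,X), (20,Y), (25,X)
ranks: 8->1.5, 8->1.5, 10->3, 11->4, 12->5, 13->6, 14->7, 15->8, 18->9, 20->10.5, 20->10.5, 25->12
Step 2: Rank sum for X: R1 = 1.5 + 3 + 4 + 5 + 8 + 10.5 + 12 = 44.
Step 3: U_X = R1 - n1(n1+1)/2 = 44 - 7*8/2 = 44 - 28 = 16.
       U_Y = n1*n2 - U_X = 35 - 16 = 19.
Step 4: Ties are present, so use the tie-corrected normal approximation (with continuity correction) for the p-value.
Step 5: p-value = 0.870542; compare to alpha = 0.1. fail to reject H0.

U_X = 16, p = 0.870542, fail to reject H0 at alpha = 0.1.


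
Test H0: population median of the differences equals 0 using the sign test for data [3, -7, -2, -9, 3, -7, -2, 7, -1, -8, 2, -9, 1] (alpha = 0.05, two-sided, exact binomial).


Step 1: Discard zero differences. Original n = 13; n_eff = number of nonzero differences = 13.
Nonzero differences (with sign): +3, -7, -2, -9, +3, -7, -2, +7, -1, -8, +2, -9, +1
Step 2: Count signs: positive = 5, negative = 8.
Step 3: Under H0: P(positive) = 0.5, so the number of positives S ~ Bin(13, 0.5).
Step 4: Two-sided exact p-value = sum of Bin(13,0.5) probabilities at or below the observed probability = 0.581055.
Step 5: alpha = 0.05. fail to reject H0.

n_eff = 13, pos = 5, neg = 8, p = 0.581055, fail to reject H0.


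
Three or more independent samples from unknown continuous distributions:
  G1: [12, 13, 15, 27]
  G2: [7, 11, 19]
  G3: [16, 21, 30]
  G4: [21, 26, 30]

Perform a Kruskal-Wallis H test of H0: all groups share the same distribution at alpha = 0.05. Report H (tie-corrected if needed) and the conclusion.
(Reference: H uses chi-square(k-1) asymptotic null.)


Step 1: Combine all N = 13 observations and assign midranks.
sorted (value, group, rank): (7,G2,1), (11,G2,2), (12,G1,3), (13,G1,4), (15,G1,5), (16,G3,6), (19,G2,7), (21,G3,8.5), (21,G4,8.5), (26,G4,10), (27,G1,11), (30,G3,12.5), (30,G4,12.5)
Step 2: Sum ranks within each group.
R_1 = 23 (n_1 = 4)
R_2 = 10 (n_2 = 3)
R_3 = 27 (n_3 = 3)
R_4 = 31 (n_4 = 3)
Step 3: H = 12/(N(N+1)) * sum(R_i^2/n_i) - 3(N+1)
     = 12/(13*14) * (23^2/4 + 10^2/3 + 27^2/3 + 31^2/3) - 3*14
     = 0.065934 * 728.917 - 42
     = 6.060440.
Step 4: Ties present; correction factor C = 1 - 12/(13^3 - 13) = 0.994505. Corrected H = 6.060440 / 0.994505 = 6.093923.
Step 5: Under H0, H ~ chi^2(3); p-value = 0.107129.
Step 6: alpha = 0.05. fail to reject H0.

H = 6.0939, df = 3, p = 0.107129, fail to reject H0.


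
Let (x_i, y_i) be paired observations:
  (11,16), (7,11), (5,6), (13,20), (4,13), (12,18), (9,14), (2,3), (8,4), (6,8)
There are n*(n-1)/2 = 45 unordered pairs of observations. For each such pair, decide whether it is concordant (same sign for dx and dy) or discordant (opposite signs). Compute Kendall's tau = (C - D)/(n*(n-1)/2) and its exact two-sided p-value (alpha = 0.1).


Step 1: Enumerate the 45 unordered pairs (i,j) with i<j and classify each by sign(x_j-x_i) * sign(y_j-y_i).
  (1,2):dx=-4,dy=-5->C; (1,3):dx=-6,dy=-10->C; (1,4):dx=+2,dy=+4->C; (1,5):dx=-7,dy=-3->C
  (1,6):dx=+1,dy=+2->C; (1,7):dx=-2,dy=-2->C; (1,8):dx=-9,dy=-13->C; (1,9):dx=-3,dy=-12->C
  (1,10):dx=-5,dy=-8->C; (2,3):dx=-2,dy=-5->C; (2,4):dx=+6,dy=+9->C; (2,5):dx=-3,dy=+2->D
  (2,6):dx=+5,dy=+7->C; (2,7):dx=+2,dy=+3->C; (2,8):dx=-5,dy=-8->C; (2,9):dx=+1,dy=-7->D
  (2,10):dx=-1,dy=-3->C; (3,4):dx=+8,dy=+14->C; (3,5):dx=-1,dy=+7->D; (3,6):dx=+7,dy=+12->C
  (3,7):dx=+4,dy=+8->C; (3,8):dx=-3,dy=-3->C; (3,9):dx=+3,dy=-2->D; (3,10):dx=+1,dy=+2->C
  (4,5):dx=-9,dy=-7->C; (4,6):dx=-1,dy=-2->C; (4,7):dx=-4,dy=-6->C; (4,8):dx=-11,dy=-17->C
  (4,9):dx=-5,dy=-16->C; (4,10):dx=-7,dy=-12->C; (5,6):dx=+8,dy=+5->C; (5,7):dx=+5,dy=+1->C
  (5,8):dx=-2,dy=-10->C; (5,9):dx=+4,dy=-9->D; (5,10):dx=+2,dy=-5->D; (6,7):dx=-3,dy=-4->C
  (6,8):dx=-10,dy=-15->C; (6,9):dx=-4,dy=-14->C; (6,10):dx=-6,dy=-10->C; (7,8):dx=-7,dy=-11->C
  (7,9):dx=-1,dy=-10->C; (7,10):dx=-3,dy=-6->C; (8,9):dx=+6,dy=+1->C; (8,10):dx=+4,dy=+5->C
  (9,10):dx=-2,dy=+4->D
Step 2: C = 38, D = 7, total pairs = 45.
Step 3: tau = (C - D)/(n(n-1)/2) = (38 - 7)/45 = 0.688889.
Step 4: Exact two-sided p-value (enumerate n! = 3628800 permutations of y under H0): p = 0.004687.
Step 5: alpha = 0.1. reject H0.

tau_b = 0.6889 (C=38, D=7), p = 0.004687, reject H0.


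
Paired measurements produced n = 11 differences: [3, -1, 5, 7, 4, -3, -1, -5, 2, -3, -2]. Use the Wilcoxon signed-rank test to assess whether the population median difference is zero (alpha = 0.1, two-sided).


Step 1: Drop any zero differences (none here) and take |d_i|.
|d| = [3, 1, 5, 7, 4, 3, 1, 5, 2, 3, 2]
Step 2: Midrank |d_i| (ties get averaged ranks).
ranks: |3|->6, |1|->1.5, |5|->9.5, |7|->11, |4|->8, |3|->6, |1|->1.5, |5|->9.5, |2|->3.5, |3|->6, |2|->3.5
Step 3: Attach original signs; sum ranks with positive sign and with negative sign.
W+ = 6 + 9.5 + 11 + 8 + 3.5 = 38
W- = 1.5 + 6 + 1.5 + 9.5 + 6 + 3.5 = 28
(Check: W+ + W- = 66 should equal n(n+1)/2 = 66.)
Step 4: Test statistic W = min(W+, W-) = 28.
Step 5: Ties in |d|, so use the tie-corrected normal approximation.
        E[W] = n(n+1)/4 = 11*12/4 = 33.
        Tie groups: |d|=1 (t=2), |d|=2 (t=2), |d|=3 (t=3), |d|=5 (t=2); sum(t^3 - t) = 42.
        Var[W] = n(n+1)(2n+1)/24 - sum(t^3-t)/48 = 3036/24 - 42/48 = 125.625.
        z = (W - E[W]) / sqrt(Var[W]) = (28 - 33) / 11.2083 = -0.4461.
        Two-sided p = 2*Phi(z) = 0.655525.
Step 6: alpha = 0.1. fail to reject H0.

W+ = 38, W- = 28, W = min = 28, p = 0.655525, fail to reject H0.


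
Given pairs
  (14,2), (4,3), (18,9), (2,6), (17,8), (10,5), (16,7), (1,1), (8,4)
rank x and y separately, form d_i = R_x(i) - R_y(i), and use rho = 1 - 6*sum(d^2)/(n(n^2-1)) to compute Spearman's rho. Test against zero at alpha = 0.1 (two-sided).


Step 1: Rank x and y separately (midranks; no ties here).
rank(x): 14->6, 4->3, 18->9, 2->2, 17->8, 10->5, 16->7, 1->1, 8->4
rank(y): 2->2, 3->3, 9->9, 6->6, 8->8, 5->5, 7->7, 1->1, 4->4
Step 2: d_i = R_x(i) - R_y(i); compute d_i^2.
  (6-2)^2=16, (3-3)^2=0, (9-9)^2=0, (2-6)^2=16, (8-8)^2=0, (5-5)^2=0, (7-7)^2=0, (1-1)^2=0, (4-4)^2=0
sum(d^2) = 32.
Step 3: rho = 1 - 6*32 / (9*(9^2 - 1)) = 1 - 192/720 = 0.733333.
Step 4: Under H0, t = rho * sqrt((n-2)/(1-rho^2)) = 2.8538 ~ t(7).
Step 5: Two-sided p-value from the t-distribution with 7 df = 0.024554.
Step 6: alpha = 0.1. reject H0.

rho = 0.7333, p = 0.024554, reject H0 at alpha = 0.1.


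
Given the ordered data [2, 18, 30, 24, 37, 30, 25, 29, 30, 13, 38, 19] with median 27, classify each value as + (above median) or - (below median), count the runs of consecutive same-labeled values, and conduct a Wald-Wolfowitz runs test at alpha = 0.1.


Step 1: Compute median = 27; label A = above, B = below.
Labels in order: BBABAABAABAB  (n_A = 6, n_B = 6)
Step 2: Count runs R = 9.
Step 3: Under H0 (random ordering), E[R] = 2*n_A*n_B/(n_A+n_B) + 1 = 2*6*6/12 + 1 = 7.0000.
        Var[R] = 2*n_A*n_B*(2*n_A*n_B - n_A - n_B) / ((n_A+n_B)^2 * (n_A+n_B-1)) = 4320/1584 = 2.7273.
        SD[R] = 1.6514.
Step 4: Continuity-corrected z = (R - 0.5 - E[R]) / SD[R] = (9 - 0.5 - 7.0000) / 1.6514 = 0.9083.
Step 5: Two-sided p-value via normal approximation = 2*(1 - Phi(|z|)) = 0.363722.
Step 6: alpha = 0.1. fail to reject H0.

R = 9, z = 0.9083, p = 0.363722, fail to reject H0.


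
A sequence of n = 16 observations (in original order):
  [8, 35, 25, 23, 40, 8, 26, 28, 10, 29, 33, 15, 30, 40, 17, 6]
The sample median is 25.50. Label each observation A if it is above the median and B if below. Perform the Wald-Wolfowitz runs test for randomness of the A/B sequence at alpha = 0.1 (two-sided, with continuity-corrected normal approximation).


Step 1: Compute median = 25.50; label A = above, B = below.
Labels in order: BABBABAABAABAABB  (n_A = 8, n_B = 8)
Step 2: Count runs R = 11.
Step 3: Under H0 (random ordering), E[R] = 2*n_A*n_B/(n_A+n_B) + 1 = 2*8*8/16 + 1 = 9.0000.
        Var[R] = 2*n_A*n_B*(2*n_A*n_B - n_A - n_B) / ((n_A+n_B)^2 * (n_A+n_B-1)) = 14336/3840 = 3.7333.
        SD[R] = 1.9322.
Step 4: Continuity-corrected z = (R - 0.5 - E[R]) / SD[R] = (11 - 0.5 - 9.0000) / 1.9322 = 0.7763.
Step 5: Two-sided p-value via normal approximation = 2*(1 - Phi(|z|)) = 0.437558.
Step 6: alpha = 0.1. fail to reject H0.

R = 11, z = 0.7763, p = 0.437558, fail to reject H0.


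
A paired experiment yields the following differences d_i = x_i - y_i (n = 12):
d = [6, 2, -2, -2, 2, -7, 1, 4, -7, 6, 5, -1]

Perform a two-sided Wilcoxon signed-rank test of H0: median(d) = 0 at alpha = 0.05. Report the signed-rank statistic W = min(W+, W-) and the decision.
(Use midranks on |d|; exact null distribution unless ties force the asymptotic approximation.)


Step 1: Drop any zero differences (none here) and take |d_i|.
|d| = [6, 2, 2, 2, 2, 7, 1, 4, 7, 6, 5, 1]
Step 2: Midrank |d_i| (ties get averaged ranks).
ranks: |6|->9.5, |2|->4.5, |2|->4.5, |2|->4.5, |2|->4.5, |7|->11.5, |1|->1.5, |4|->7, |7|->11.5, |6|->9.5, |5|->8, |1|->1.5
Step 3: Attach original signs; sum ranks with positive sign and with negative sign.
W+ = 9.5 + 4.5 + 4.5 + 1.5 + 7 + 9.5 + 8 = 44.5
W- = 4.5 + 4.5 + 11.5 + 11.5 + 1.5 = 33.5
(Check: W+ + W- = 78 should equal n(n+1)/2 = 78.)
Step 4: Test statistic W = min(W+, W-) = 33.5.
Step 5: Ties in |d|, so use the tie-corrected normal approximation.
        E[W] = n(n+1)/4 = 12*13/4 = 39.
        Tie groups: |d|=1 (t=2), |d|=2 (t=4), |d|=6 (t=2), |d|=7 (t=2); sum(t^3 - t) = 78.
        Var[W] = n(n+1)(2n+1)/24 - sum(t^3-t)/48 = 3900/24 - 78/48 = 160.875.
        z = (W - E[W]) / sqrt(Var[W]) = (33.5 - 39) / 12.6837 = -0.4336.
        Two-sided p = 2*Phi(z) = 0.664558.
Step 6: alpha = 0.05. fail to reject H0.

W+ = 44.5, W- = 33.5, W = min = 33.5, p = 0.664558, fail to reject H0.


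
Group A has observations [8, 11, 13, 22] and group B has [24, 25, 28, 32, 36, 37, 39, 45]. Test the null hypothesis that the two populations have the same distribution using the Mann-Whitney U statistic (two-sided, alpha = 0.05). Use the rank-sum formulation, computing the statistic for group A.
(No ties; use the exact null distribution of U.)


Step 1: Combine and sort all 12 observations; assign midranks.
sorted (value, group): (8,X), (11,X), (13,X), (22,X), (24,Y), (25,Y), (28,Y), (32,Y), (36,Y), (37,Y), (39,Y), (45,Y)
ranks: 8->1, 11->2, 13->3, 22->4, 24->5, 25->6, 28->7, 32->8, 36->9, 37->10, 39->11, 45->12
Step 2: Rank sum for X: R1 = 1 + 2 + 3 + 4 = 10.
Step 3: U_X = R1 - n1(n1+1)/2 = 10 - 4*5/2 = 10 - 10 = 0.
       U_Y = n1*n2 - U_X = 32 - 0 = 32.
Step 4: No ties, so the exact null distribution of U (based on enumerating the C(12,4) = 495 equally likely rank assignments) gives the two-sided p-value.
Step 5: p-value = 0.004040; compare to alpha = 0.05. reject H0.

U_X = 0, p = 0.004040, reject H0 at alpha = 0.05.


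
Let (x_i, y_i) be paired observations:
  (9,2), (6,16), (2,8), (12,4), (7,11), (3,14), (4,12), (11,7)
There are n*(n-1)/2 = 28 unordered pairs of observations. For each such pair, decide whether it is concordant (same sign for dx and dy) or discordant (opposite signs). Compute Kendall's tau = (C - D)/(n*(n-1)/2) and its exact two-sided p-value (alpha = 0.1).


Step 1: Enumerate the 28 unordered pairs (i,j) with i<j and classify each by sign(x_j-x_i) * sign(y_j-y_i).
  (1,2):dx=-3,dy=+14->D; (1,3):dx=-7,dy=+6->D; (1,4):dx=+3,dy=+2->C; (1,5):dx=-2,dy=+9->D
  (1,6):dx=-6,dy=+12->D; (1,7):dx=-5,dy=+10->D; (1,8):dx=+2,dy=+5->C; (2,3):dx=-4,dy=-8->C
  (2,4):dx=+6,dy=-12->D; (2,5):dx=+1,dy=-5->D; (2,6):dx=-3,dy=-2->C; (2,7):dx=-2,dy=-4->C
  (2,8):dx=+5,dy=-9->D; (3,4):dx=+10,dy=-4->D; (3,5):dx=+5,dy=+3->C; (3,6):dx=+1,dy=+6->C
  (3,7):dx=+2,dy=+4->C; (3,8):dx=+9,dy=-1->D; (4,5):dx=-5,dy=+7->D; (4,6):dx=-9,dy=+10->D
  (4,7):dx=-8,dy=+8->D; (4,8):dx=-1,dy=+3->D; (5,6):dx=-4,dy=+3->D; (5,7):dx=-3,dy=+1->D
  (5,8):dx=+4,dy=-4->D; (6,7):dx=+1,dy=-2->D; (6,8):dx=+8,dy=-7->D; (7,8):dx=+7,dy=-5->D
Step 2: C = 8, D = 20, total pairs = 28.
Step 3: tau = (C - D)/(n(n-1)/2) = (8 - 20)/28 = -0.428571.
Step 4: Exact two-sided p-value (enumerate n! = 40320 permutations of y under H0): p = 0.178869.
Step 5: alpha = 0.1. fail to reject H0.

tau_b = -0.4286 (C=8, D=20), p = 0.178869, fail to reject H0.


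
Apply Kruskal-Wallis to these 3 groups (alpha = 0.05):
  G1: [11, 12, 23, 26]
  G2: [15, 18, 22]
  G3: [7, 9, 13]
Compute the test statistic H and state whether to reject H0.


Step 1: Combine all N = 10 observations and assign midranks.
sorted (value, group, rank): (7,G3,1), (9,G3,2), (11,G1,3), (12,G1,4), (13,G3,5), (15,G2,6), (18,G2,7), (22,G2,8), (23,G1,9), (26,G1,10)
Step 2: Sum ranks within each group.
R_1 = 26 (n_1 = 4)
R_2 = 21 (n_2 = 3)
R_3 = 8 (n_3 = 3)
Step 3: H = 12/(N(N+1)) * sum(R_i^2/n_i) - 3(N+1)
     = 12/(10*11) * (26^2/4 + 21^2/3 + 8^2/3) - 3*11
     = 0.109091 * 337.333 - 33
     = 3.800000.
Step 4: No ties, so H is used without correction.
Step 5: Under H0, H ~ chi^2(2); p-value = 0.149569.
Step 6: alpha = 0.05. fail to reject H0.

H = 3.8000, df = 2, p = 0.149569, fail to reject H0.


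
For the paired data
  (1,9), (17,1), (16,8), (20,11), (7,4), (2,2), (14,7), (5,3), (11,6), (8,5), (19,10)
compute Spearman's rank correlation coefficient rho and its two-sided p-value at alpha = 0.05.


Step 1: Rank x and y separately (midranks; no ties here).
rank(x): 1->1, 17->9, 16->8, 20->11, 7->4, 2->2, 14->7, 5->3, 11->6, 8->5, 19->10
rank(y): 9->9, 1->1, 8->8, 11->11, 4->4, 2->2, 7->7, 3->3, 6->6, 5->5, 10->10
Step 2: d_i = R_x(i) - R_y(i); compute d_i^2.
  (1-9)^2=64, (9-1)^2=64, (8-8)^2=0, (11-11)^2=0, (4-4)^2=0, (2-2)^2=0, (7-7)^2=0, (3-3)^2=0, (6-6)^2=0, (5-5)^2=0, (10-10)^2=0
sum(d^2) = 128.
Step 3: rho = 1 - 6*128 / (11*(11^2 - 1)) = 1 - 768/1320 = 0.418182.
Step 4: Under H0, t = rho * sqrt((n-2)/(1-rho^2)) = 1.3811 ~ t(9).
Step 5: Two-sided p-value from the t-distribution with 9 df = 0.200570.
Step 6: alpha = 0.05. fail to reject H0.

rho = 0.4182, p = 0.200570, fail to reject H0 at alpha = 0.05.


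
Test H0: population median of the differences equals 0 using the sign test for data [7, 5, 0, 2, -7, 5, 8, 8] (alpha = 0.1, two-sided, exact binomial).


Step 1: Discard zero differences. Original n = 8; n_eff = number of nonzero differences = 7.
Nonzero differences (with sign): +7, +5, +2, -7, +5, +8, +8
Step 2: Count signs: positive = 6, negative = 1.
Step 3: Under H0: P(positive) = 0.5, so the number of positives S ~ Bin(7, 0.5).
Step 4: Two-sided exact p-value = sum of Bin(7,0.5) probabilities at or below the observed probability = 0.125000.
Step 5: alpha = 0.1. fail to reject H0.

n_eff = 7, pos = 6, neg = 1, p = 0.125000, fail to reject H0.


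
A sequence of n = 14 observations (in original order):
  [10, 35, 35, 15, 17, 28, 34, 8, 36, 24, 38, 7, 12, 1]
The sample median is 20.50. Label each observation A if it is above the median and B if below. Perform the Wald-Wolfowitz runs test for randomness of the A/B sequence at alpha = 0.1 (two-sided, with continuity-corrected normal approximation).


Step 1: Compute median = 20.50; label A = above, B = below.
Labels in order: BAABBAABAAABBB  (n_A = 7, n_B = 7)
Step 2: Count runs R = 7.
Step 3: Under H0 (random ordering), E[R] = 2*n_A*n_B/(n_A+n_B) + 1 = 2*7*7/14 + 1 = 8.0000.
        Var[R] = 2*n_A*n_B*(2*n_A*n_B - n_A - n_B) / ((n_A+n_B)^2 * (n_A+n_B-1)) = 8232/2548 = 3.2308.
        SD[R] = 1.7974.
Step 4: Continuity-corrected z = (R + 0.5 - E[R]) / SD[R] = (7 + 0.5 - 8.0000) / 1.7974 = -0.2782.
Step 5: Two-sided p-value via normal approximation = 2*(1 - Phi(|z|)) = 0.780879.
Step 6: alpha = 0.1. fail to reject H0.

R = 7, z = -0.2782, p = 0.780879, fail to reject H0.


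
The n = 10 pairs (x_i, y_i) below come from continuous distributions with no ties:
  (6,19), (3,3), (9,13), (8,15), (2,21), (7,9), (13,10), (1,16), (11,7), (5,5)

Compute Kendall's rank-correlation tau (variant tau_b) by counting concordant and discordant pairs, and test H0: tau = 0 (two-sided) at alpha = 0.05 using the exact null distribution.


Step 1: Enumerate the 45 unordered pairs (i,j) with i<j and classify each by sign(x_j-x_i) * sign(y_j-y_i).
  (1,2):dx=-3,dy=-16->C; (1,3):dx=+3,dy=-6->D; (1,4):dx=+2,dy=-4->D; (1,5):dx=-4,dy=+2->D
  (1,6):dx=+1,dy=-10->D; (1,7):dx=+7,dy=-9->D; (1,8):dx=-5,dy=-3->C; (1,9):dx=+5,dy=-12->D
  (1,10):dx=-1,dy=-14->C; (2,3):dx=+6,dy=+10->C; (2,4):dx=+5,dy=+12->C; (2,5):dx=-1,dy=+18->D
  (2,6):dx=+4,dy=+6->C; (2,7):dx=+10,dy=+7->C; (2,8):dx=-2,dy=+13->D; (2,9):dx=+8,dy=+4->C
  (2,10):dx=+2,dy=+2->C; (3,4):dx=-1,dy=+2->D; (3,5):dx=-7,dy=+8->D; (3,6):dx=-2,dy=-4->C
  (3,7):dx=+4,dy=-3->D; (3,8):dx=-8,dy=+3->D; (3,9):dx=+2,dy=-6->D; (3,10):dx=-4,dy=-8->C
  (4,5):dx=-6,dy=+6->D; (4,6):dx=-1,dy=-6->C; (4,7):dx=+5,dy=-5->D; (4,8):dx=-7,dy=+1->D
  (4,9):dx=+3,dy=-8->D; (4,10):dx=-3,dy=-10->C; (5,6):dx=+5,dy=-12->D; (5,7):dx=+11,dy=-11->D
  (5,8):dx=-1,dy=-5->C; (5,9):dx=+9,dy=-14->D; (5,10):dx=+3,dy=-16->D; (6,7):dx=+6,dy=+1->C
  (6,8):dx=-6,dy=+7->D; (6,9):dx=+4,dy=-2->D; (6,10):dx=-2,dy=-4->C; (7,8):dx=-12,dy=+6->D
  (7,9):dx=-2,dy=-3->C; (7,10):dx=-8,dy=-5->C; (8,9):dx=+10,dy=-9->D; (8,10):dx=+4,dy=-11->D
  (9,10):dx=-6,dy=-2->C
Step 2: C = 19, D = 26, total pairs = 45.
Step 3: tau = (C - D)/(n(n-1)/2) = (19 - 26)/45 = -0.155556.
Step 4: Exact two-sided p-value (enumerate n! = 3628800 permutations of y under H0): p = 0.600654.
Step 5: alpha = 0.05. fail to reject H0.

tau_b = -0.1556 (C=19, D=26), p = 0.600654, fail to reject H0.


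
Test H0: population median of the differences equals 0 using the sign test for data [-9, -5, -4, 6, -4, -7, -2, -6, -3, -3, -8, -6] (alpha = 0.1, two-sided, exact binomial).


Step 1: Discard zero differences. Original n = 12; n_eff = number of nonzero differences = 12.
Nonzero differences (with sign): -9, -5, -4, +6, -4, -7, -2, -6, -3, -3, -8, -6
Step 2: Count signs: positive = 1, negative = 11.
Step 3: Under H0: P(positive) = 0.5, so the number of positives S ~ Bin(12, 0.5).
Step 4: Two-sided exact p-value = sum of Bin(12,0.5) probabilities at or below the observed probability = 0.006348.
Step 5: alpha = 0.1. reject H0.

n_eff = 12, pos = 1, neg = 11, p = 0.006348, reject H0.


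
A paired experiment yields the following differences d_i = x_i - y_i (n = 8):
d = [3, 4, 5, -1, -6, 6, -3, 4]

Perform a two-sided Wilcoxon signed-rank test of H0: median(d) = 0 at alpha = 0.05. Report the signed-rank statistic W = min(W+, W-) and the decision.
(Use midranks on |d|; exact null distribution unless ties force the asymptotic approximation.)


Step 1: Drop any zero differences (none here) and take |d_i|.
|d| = [3, 4, 5, 1, 6, 6, 3, 4]
Step 2: Midrank |d_i| (ties get averaged ranks).
ranks: |3|->2.5, |4|->4.5, |5|->6, |1|->1, |6|->7.5, |6|->7.5, |3|->2.5, |4|->4.5
Step 3: Attach original signs; sum ranks with positive sign and with negative sign.
W+ = 2.5 + 4.5 + 6 + 7.5 + 4.5 = 25
W- = 1 + 7.5 + 2.5 = 11
(Check: W+ + W- = 36 should equal n(n+1)/2 = 36.)
Step 4: Test statistic W = min(W+, W-) = 11.
Step 5: Ties in |d|, so use the tie-corrected normal approximation.
        E[W] = n(n+1)/4 = 8*9/4 = 18.
        Tie groups: |d|=3 (t=2), |d|=4 (t=2), |d|=6 (t=2); sum(t^3 - t) = 18.
        Var[W] = n(n+1)(2n+1)/24 - sum(t^3-t)/48 = 1224/24 - 18/48 = 50.625.
        z = (W - E[W]) / sqrt(Var[W]) = (11 - 18) / 7.1151 = -0.9838.
        Two-sided p = 2*Phi(z) = 0.325204.
Step 6: alpha = 0.05. fail to reject H0.

W+ = 25, W- = 11, W = min = 11, p = 0.325204, fail to reject H0.


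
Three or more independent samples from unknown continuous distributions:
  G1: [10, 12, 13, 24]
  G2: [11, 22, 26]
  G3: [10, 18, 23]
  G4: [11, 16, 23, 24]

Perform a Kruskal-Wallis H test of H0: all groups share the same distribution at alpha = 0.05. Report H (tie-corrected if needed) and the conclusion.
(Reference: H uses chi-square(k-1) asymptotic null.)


Step 1: Combine all N = 14 observations and assign midranks.
sorted (value, group, rank): (10,G1,1.5), (10,G3,1.5), (11,G2,3.5), (11,G4,3.5), (12,G1,5), (13,G1,6), (16,G4,7), (18,G3,8), (22,G2,9), (23,G3,10.5), (23,G4,10.5), (24,G1,12.5), (24,G4,12.5), (26,G2,14)
Step 2: Sum ranks within each group.
R_1 = 25 (n_1 = 4)
R_2 = 26.5 (n_2 = 3)
R_3 = 20 (n_3 = 3)
R_4 = 33.5 (n_4 = 4)
Step 3: H = 12/(N(N+1)) * sum(R_i^2/n_i) - 3(N+1)
     = 12/(14*15) * (25^2/4 + 26.5^2/3 + 20^2/3 + 33.5^2/4) - 3*15
     = 0.057143 * 804.229 - 45
     = 0.955952.
Step 4: Ties present; correction factor C = 1 - 24/(14^3 - 14) = 0.991209. Corrected H = 0.955952 / 0.991209 = 0.964431.
Step 5: Under H0, H ~ chi^2(3); p-value = 0.809858.
Step 6: alpha = 0.05. fail to reject H0.

H = 0.9644, df = 3, p = 0.809858, fail to reject H0.


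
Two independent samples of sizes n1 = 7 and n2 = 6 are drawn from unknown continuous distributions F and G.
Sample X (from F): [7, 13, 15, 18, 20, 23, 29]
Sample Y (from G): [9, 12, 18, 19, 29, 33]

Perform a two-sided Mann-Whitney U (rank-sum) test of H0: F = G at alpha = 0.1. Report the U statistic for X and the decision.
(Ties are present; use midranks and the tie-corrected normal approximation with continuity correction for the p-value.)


Step 1: Combine and sort all 13 observations; assign midranks.
sorted (value, group): (7,X), (9,Y), (12,Y), (13,X), (15,X), (18,X), (18,Y), (19,Y), (20,X), (23,X), (29,X), (29,Y), (33,Y)
ranks: 7->1, 9->2, 12->3, 13->4, 15->5, 18->6.5, 18->6.5, 19->8, 20->9, 23->10, 29->11.5, 29->11.5, 33->13
Step 2: Rank sum for X: R1 = 1 + 4 + 5 + 6.5 + 9 + 10 + 11.5 = 47.
Step 3: U_X = R1 - n1(n1+1)/2 = 47 - 7*8/2 = 47 - 28 = 19.
       U_Y = n1*n2 - U_X = 42 - 19 = 23.
Step 4: Ties are present, so use the tie-corrected normal approximation (with continuity correction) for the p-value.
Step 5: p-value = 0.829863; compare to alpha = 0.1. fail to reject H0.

U_X = 19, p = 0.829863, fail to reject H0 at alpha = 0.1.


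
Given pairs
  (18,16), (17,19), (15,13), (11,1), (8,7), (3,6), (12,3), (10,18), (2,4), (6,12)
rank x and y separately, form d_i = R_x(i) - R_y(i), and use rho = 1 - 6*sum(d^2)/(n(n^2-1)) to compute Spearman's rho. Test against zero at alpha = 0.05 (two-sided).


Step 1: Rank x and y separately (midranks; no ties here).
rank(x): 18->10, 17->9, 15->8, 11->6, 8->4, 3->2, 12->7, 10->5, 2->1, 6->3
rank(y): 16->8, 19->10, 13->7, 1->1, 7->5, 6->4, 3->2, 18->9, 4->3, 12->6
Step 2: d_i = R_x(i) - R_y(i); compute d_i^2.
  (10-8)^2=4, (9-10)^2=1, (8-7)^2=1, (6-1)^2=25, (4-5)^2=1, (2-4)^2=4, (7-2)^2=25, (5-9)^2=16, (1-3)^2=4, (3-6)^2=9
sum(d^2) = 90.
Step 3: rho = 1 - 6*90 / (10*(10^2 - 1)) = 1 - 540/990 = 0.454545.
Step 4: Under H0, t = rho * sqrt((n-2)/(1-rho^2)) = 1.4434 ~ t(8).
Step 5: Two-sided p-value from the t-distribution with 8 df = 0.186905.
Step 6: alpha = 0.05. fail to reject H0.

rho = 0.4545, p = 0.186905, fail to reject H0 at alpha = 0.05.


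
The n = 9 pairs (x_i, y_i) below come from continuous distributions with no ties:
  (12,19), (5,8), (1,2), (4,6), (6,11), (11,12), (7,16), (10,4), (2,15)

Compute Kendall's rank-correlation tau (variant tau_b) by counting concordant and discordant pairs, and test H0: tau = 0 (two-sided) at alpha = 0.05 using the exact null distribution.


Step 1: Enumerate the 36 unordered pairs (i,j) with i<j and classify each by sign(x_j-x_i) * sign(y_j-y_i).
  (1,2):dx=-7,dy=-11->C; (1,3):dx=-11,dy=-17->C; (1,4):dx=-8,dy=-13->C; (1,5):dx=-6,dy=-8->C
  (1,6):dx=-1,dy=-7->C; (1,7):dx=-5,dy=-3->C; (1,8):dx=-2,dy=-15->C; (1,9):dx=-10,dy=-4->C
  (2,3):dx=-4,dy=-6->C; (2,4):dx=-1,dy=-2->C; (2,5):dx=+1,dy=+3->C; (2,6):dx=+6,dy=+4->C
  (2,7):dx=+2,dy=+8->C; (2,8):dx=+5,dy=-4->D; (2,9):dx=-3,dy=+7->D; (3,4):dx=+3,dy=+4->C
  (3,5):dx=+5,dy=+9->C; (3,6):dx=+10,dy=+10->C; (3,7):dx=+6,dy=+14->C; (3,8):dx=+9,dy=+2->C
  (3,9):dx=+1,dy=+13->C; (4,5):dx=+2,dy=+5->C; (4,6):dx=+7,dy=+6->C; (4,7):dx=+3,dy=+10->C
  (4,8):dx=+6,dy=-2->D; (4,9):dx=-2,dy=+9->D; (5,6):dx=+5,dy=+1->C; (5,7):dx=+1,dy=+5->C
  (5,8):dx=+4,dy=-7->D; (5,9):dx=-4,dy=+4->D; (6,7):dx=-4,dy=+4->D; (6,8):dx=-1,dy=-8->C
  (6,9):dx=-9,dy=+3->D; (7,8):dx=+3,dy=-12->D; (7,9):dx=-5,dy=-1->C; (8,9):dx=-8,dy=+11->D
Step 2: C = 26, D = 10, total pairs = 36.
Step 3: tau = (C - D)/(n(n-1)/2) = (26 - 10)/36 = 0.444444.
Step 4: Exact two-sided p-value (enumerate n! = 362880 permutations of y under H0): p = 0.119439.
Step 5: alpha = 0.05. fail to reject H0.

tau_b = 0.4444 (C=26, D=10), p = 0.119439, fail to reject H0.


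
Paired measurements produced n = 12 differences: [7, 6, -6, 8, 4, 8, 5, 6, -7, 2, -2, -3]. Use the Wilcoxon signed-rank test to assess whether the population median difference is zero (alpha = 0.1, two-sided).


Step 1: Drop any zero differences (none here) and take |d_i|.
|d| = [7, 6, 6, 8, 4, 8, 5, 6, 7, 2, 2, 3]
Step 2: Midrank |d_i| (ties get averaged ranks).
ranks: |7|->9.5, |6|->7, |6|->7, |8|->11.5, |4|->4, |8|->11.5, |5|->5, |6|->7, |7|->9.5, |2|->1.5, |2|->1.5, |3|->3
Step 3: Attach original signs; sum ranks with positive sign and with negative sign.
W+ = 9.5 + 7 + 11.5 + 4 + 11.5 + 5 + 7 + 1.5 = 57
W- = 7 + 9.5 + 1.5 + 3 = 21
(Check: W+ + W- = 78 should equal n(n+1)/2 = 78.)
Step 4: Test statistic W = min(W+, W-) = 21.
Step 5: Ties in |d|, so use the tie-corrected normal approximation.
        E[W] = n(n+1)/4 = 12*13/4 = 39.
        Tie groups: |d|=2 (t=2), |d|=6 (t=3), |d|=7 (t=2), |d|=8 (t=2); sum(t^3 - t) = 42.
        Var[W] = n(n+1)(2n+1)/24 - sum(t^3-t)/48 = 3900/24 - 42/48 = 161.625.
        z = (W - E[W]) / sqrt(Var[W]) = (21 - 39) / 12.7132 = -1.4159.
        Two-sided p = 2*Phi(z) = 0.156818.
Step 6: alpha = 0.1. fail to reject H0.

W+ = 57, W- = 21, W = min = 21, p = 0.156818, fail to reject H0.


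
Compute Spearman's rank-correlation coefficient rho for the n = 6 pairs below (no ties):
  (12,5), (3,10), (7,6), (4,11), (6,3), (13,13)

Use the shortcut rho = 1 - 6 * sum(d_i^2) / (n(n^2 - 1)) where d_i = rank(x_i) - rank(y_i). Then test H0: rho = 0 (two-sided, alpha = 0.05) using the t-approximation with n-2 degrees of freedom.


Step 1: Rank x and y separately (midranks; no ties here).
rank(x): 12->5, 3->1, 7->4, 4->2, 6->3, 13->6
rank(y): 5->2, 10->4, 6->3, 11->5, 3->1, 13->6
Step 2: d_i = R_x(i) - R_y(i); compute d_i^2.
  (5-2)^2=9, (1-4)^2=9, (4-3)^2=1, (2-5)^2=9, (3-1)^2=4, (6-6)^2=0
sum(d^2) = 32.
Step 3: rho = 1 - 6*32 / (6*(6^2 - 1)) = 1 - 192/210 = 0.085714.
Step 4: Under H0, t = rho * sqrt((n-2)/(1-rho^2)) = 0.1721 ~ t(4).
Step 5: Two-sided p-value from the t-distribution with 4 df = 0.871743.
Step 6: alpha = 0.05. fail to reject H0.

rho = 0.0857, p = 0.871743, fail to reject H0 at alpha = 0.05.


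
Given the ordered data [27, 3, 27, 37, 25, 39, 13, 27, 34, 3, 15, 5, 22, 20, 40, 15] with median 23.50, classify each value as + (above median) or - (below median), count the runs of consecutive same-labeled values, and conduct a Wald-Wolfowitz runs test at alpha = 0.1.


Step 1: Compute median = 23.50; label A = above, B = below.
Labels in order: ABAAAABAABBBBBAB  (n_A = 8, n_B = 8)
Step 2: Count runs R = 8.
Step 3: Under H0 (random ordering), E[R] = 2*n_A*n_B/(n_A+n_B) + 1 = 2*8*8/16 + 1 = 9.0000.
        Var[R] = 2*n_A*n_B*(2*n_A*n_B - n_A - n_B) / ((n_A+n_B)^2 * (n_A+n_B-1)) = 14336/3840 = 3.7333.
        SD[R] = 1.9322.
Step 4: Continuity-corrected z = (R + 0.5 - E[R]) / SD[R] = (8 + 0.5 - 9.0000) / 1.9322 = -0.2588.
Step 5: Two-sided p-value via normal approximation = 2*(1 - Phi(|z|)) = 0.795809.
Step 6: alpha = 0.1. fail to reject H0.

R = 8, z = -0.2588, p = 0.795809, fail to reject H0.


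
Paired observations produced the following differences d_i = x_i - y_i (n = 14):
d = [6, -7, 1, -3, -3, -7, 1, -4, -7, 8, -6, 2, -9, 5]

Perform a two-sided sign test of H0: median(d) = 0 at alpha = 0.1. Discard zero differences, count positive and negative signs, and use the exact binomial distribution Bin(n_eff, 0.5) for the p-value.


Step 1: Discard zero differences. Original n = 14; n_eff = number of nonzero differences = 14.
Nonzero differences (with sign): +6, -7, +1, -3, -3, -7, +1, -4, -7, +8, -6, +2, -9, +5
Step 2: Count signs: positive = 6, negative = 8.
Step 3: Under H0: P(positive) = 0.5, so the number of positives S ~ Bin(14, 0.5).
Step 4: Two-sided exact p-value = sum of Bin(14,0.5) probabilities at or below the observed probability = 0.790527.
Step 5: alpha = 0.1. fail to reject H0.

n_eff = 14, pos = 6, neg = 8, p = 0.790527, fail to reject H0.


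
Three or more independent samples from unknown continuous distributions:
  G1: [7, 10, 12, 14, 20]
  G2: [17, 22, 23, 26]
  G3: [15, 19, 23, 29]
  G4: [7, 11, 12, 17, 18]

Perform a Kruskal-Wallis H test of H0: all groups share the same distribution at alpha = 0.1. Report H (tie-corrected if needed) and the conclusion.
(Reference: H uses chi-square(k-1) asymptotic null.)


Step 1: Combine all N = 18 observations and assign midranks.
sorted (value, group, rank): (7,G1,1.5), (7,G4,1.5), (10,G1,3), (11,G4,4), (12,G1,5.5), (12,G4,5.5), (14,G1,7), (15,G3,8), (17,G2,9.5), (17,G4,9.5), (18,G4,11), (19,G3,12), (20,G1,13), (22,G2,14), (23,G2,15.5), (23,G3,15.5), (26,G2,17), (29,G3,18)
Step 2: Sum ranks within each group.
R_1 = 30 (n_1 = 5)
R_2 = 56 (n_2 = 4)
R_3 = 53.5 (n_3 = 4)
R_4 = 31.5 (n_4 = 5)
Step 3: H = 12/(N(N+1)) * sum(R_i^2/n_i) - 3(N+1)
     = 12/(18*19) * (30^2/5 + 56^2/4 + 53.5^2/4 + 31.5^2/5) - 3*19
     = 0.035088 * 1878.01 - 57
     = 8.895175.
Step 4: Ties present; correction factor C = 1 - 24/(18^3 - 18) = 0.995872. Corrected H = 8.895175 / 0.995872 = 8.932047.
Step 5: Under H0, H ~ chi^2(3); p-value = 0.030208.
Step 6: alpha = 0.1. reject H0.

H = 8.9320, df = 3, p = 0.030208, reject H0.


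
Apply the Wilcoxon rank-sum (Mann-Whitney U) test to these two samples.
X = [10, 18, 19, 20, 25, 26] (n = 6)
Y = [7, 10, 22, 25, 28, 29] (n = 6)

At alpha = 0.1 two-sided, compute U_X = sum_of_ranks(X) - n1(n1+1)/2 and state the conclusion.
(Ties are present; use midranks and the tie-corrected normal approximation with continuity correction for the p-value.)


Step 1: Combine and sort all 12 observations; assign midranks.
sorted (value, group): (7,Y), (10,X), (10,Y), (18,X), (19,X), (20,X), (22,Y), (25,X), (25,Y), (26,X), (28,Y), (29,Y)
ranks: 7->1, 10->2.5, 10->2.5, 18->4, 19->5, 20->6, 22->7, 25->8.5, 25->8.5, 26->10, 28->11, 29->12
Step 2: Rank sum for X: R1 = 2.5 + 4 + 5 + 6 + 8.5 + 10 = 36.
Step 3: U_X = R1 - n1(n1+1)/2 = 36 - 6*7/2 = 36 - 21 = 15.
       U_Y = n1*n2 - U_X = 36 - 15 = 21.
Step 4: Ties are present, so use the tie-corrected normal approximation (with continuity correction) for the p-value.
Step 5: p-value = 0.687885; compare to alpha = 0.1. fail to reject H0.

U_X = 15, p = 0.687885, fail to reject H0 at alpha = 0.1.


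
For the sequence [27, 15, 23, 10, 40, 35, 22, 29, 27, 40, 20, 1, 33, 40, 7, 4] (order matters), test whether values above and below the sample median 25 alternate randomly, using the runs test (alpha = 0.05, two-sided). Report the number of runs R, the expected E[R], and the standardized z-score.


Step 1: Compute median = 25; label A = above, B = below.
Labels in order: ABBBAABAAABBAABB  (n_A = 8, n_B = 8)
Step 2: Count runs R = 8.
Step 3: Under H0 (random ordering), E[R] = 2*n_A*n_B/(n_A+n_B) + 1 = 2*8*8/16 + 1 = 9.0000.
        Var[R] = 2*n_A*n_B*(2*n_A*n_B - n_A - n_B) / ((n_A+n_B)^2 * (n_A+n_B-1)) = 14336/3840 = 3.7333.
        SD[R] = 1.9322.
Step 4: Continuity-corrected z = (R + 0.5 - E[R]) / SD[R] = (8 + 0.5 - 9.0000) / 1.9322 = -0.2588.
Step 5: Two-sided p-value via normal approximation = 2*(1 - Phi(|z|)) = 0.795809.
Step 6: alpha = 0.05. fail to reject H0.

R = 8, z = -0.2588, p = 0.795809, fail to reject H0.


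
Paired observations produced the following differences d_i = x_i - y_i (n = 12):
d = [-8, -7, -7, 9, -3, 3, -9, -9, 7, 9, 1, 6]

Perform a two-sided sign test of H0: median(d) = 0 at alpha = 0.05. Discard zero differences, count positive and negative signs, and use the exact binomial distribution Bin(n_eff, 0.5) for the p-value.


Step 1: Discard zero differences. Original n = 12; n_eff = number of nonzero differences = 12.
Nonzero differences (with sign): -8, -7, -7, +9, -3, +3, -9, -9, +7, +9, +1, +6
Step 2: Count signs: positive = 6, negative = 6.
Step 3: Under H0: P(positive) = 0.5, so the number of positives S ~ Bin(12, 0.5).
Step 4: Two-sided exact p-value = sum of Bin(12,0.5) probabilities at or below the observed probability = 1.000000.
Step 5: alpha = 0.05. fail to reject H0.

n_eff = 12, pos = 6, neg = 6, p = 1.000000, fail to reject H0.


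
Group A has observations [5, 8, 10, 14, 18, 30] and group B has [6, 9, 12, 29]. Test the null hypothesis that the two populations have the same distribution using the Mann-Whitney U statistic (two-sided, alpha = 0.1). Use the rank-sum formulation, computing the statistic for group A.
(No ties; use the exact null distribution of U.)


Step 1: Combine and sort all 10 observations; assign midranks.
sorted (value, group): (5,X), (6,Y), (8,X), (9,Y), (10,X), (12,Y), (14,X), (18,X), (29,Y), (30,X)
ranks: 5->1, 6->2, 8->3, 9->4, 10->5, 12->6, 14->7, 18->8, 29->9, 30->10
Step 2: Rank sum for X: R1 = 1 + 3 + 5 + 7 + 8 + 10 = 34.
Step 3: U_X = R1 - n1(n1+1)/2 = 34 - 6*7/2 = 34 - 21 = 13.
       U_Y = n1*n2 - U_X = 24 - 13 = 11.
Step 4: No ties, so the exact null distribution of U (based on enumerating the C(10,6) = 210 equally likely rank assignments) gives the two-sided p-value.
Step 5: p-value = 0.914286; compare to alpha = 0.1. fail to reject H0.

U_X = 13, p = 0.914286, fail to reject H0 at alpha = 0.1.
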